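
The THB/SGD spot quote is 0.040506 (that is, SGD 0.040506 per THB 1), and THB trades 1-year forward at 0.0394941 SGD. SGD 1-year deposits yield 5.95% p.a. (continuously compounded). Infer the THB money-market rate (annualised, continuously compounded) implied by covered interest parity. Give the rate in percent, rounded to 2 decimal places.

T = 1 year.
By CIP, F/S equals the SGD-to-THB growth ratio: 0.0394941/0.040506 = 0.9750185.
SGD growth factor: e^(0.0595×1) = 1.0613058.
That pins the THB growth at 1.0884981.
Take logs: ln 1.0884981 / 1 = 0.084799, so 8.48%.

8.48%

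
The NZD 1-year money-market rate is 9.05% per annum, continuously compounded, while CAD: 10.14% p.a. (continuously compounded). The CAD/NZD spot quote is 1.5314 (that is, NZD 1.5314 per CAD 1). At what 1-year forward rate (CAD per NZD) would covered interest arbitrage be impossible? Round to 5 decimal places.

0.66015

T = 1 year.
Growth of 1 NZD over T: e^(0.0905×1) = 1.0947215.
CAD accumulates by e^(0.1014×1) = 1.1067192.
Forward (NZD per CAD) = 1.5314 × 1.0947215 / 1.1067192 = 1.514798.
Quoted the other way: 1/1.514798 = 0.66015 CAD per NZD.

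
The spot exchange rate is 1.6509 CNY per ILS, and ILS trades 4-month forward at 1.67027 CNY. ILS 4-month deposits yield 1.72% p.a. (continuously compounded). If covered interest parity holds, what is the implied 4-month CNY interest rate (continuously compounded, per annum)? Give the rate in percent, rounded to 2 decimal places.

5.22%

T = 4/12 years.
CIP gives F = S · g_CNY/g_ILS, so g_CNY/g_ILS = 1.67027/1.6509 = 1.0117330.
The ILS side grows by e^(0.0172×4/12) = 1.0057498.
That pins the CNY growth at 1.0175503.
r = ln(1.0175503)/(4/12) = 0.052194 → 5.22%.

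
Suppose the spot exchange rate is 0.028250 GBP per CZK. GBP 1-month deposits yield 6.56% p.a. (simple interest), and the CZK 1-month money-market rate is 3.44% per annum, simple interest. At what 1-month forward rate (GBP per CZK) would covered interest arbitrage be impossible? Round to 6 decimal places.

T = 1/12 years.
GBP growth factor: 1 + 0.0656×1/12 = 1.0054667.
CZK accumulates by 1 + 0.0344×1/12 = 1.0028667.
CIP: F = S · (grow GBP)/(grow CZK) = 0.02825 × 1.0054667/1.0028667 = 0.02832324 GBP per CZK.

0.028323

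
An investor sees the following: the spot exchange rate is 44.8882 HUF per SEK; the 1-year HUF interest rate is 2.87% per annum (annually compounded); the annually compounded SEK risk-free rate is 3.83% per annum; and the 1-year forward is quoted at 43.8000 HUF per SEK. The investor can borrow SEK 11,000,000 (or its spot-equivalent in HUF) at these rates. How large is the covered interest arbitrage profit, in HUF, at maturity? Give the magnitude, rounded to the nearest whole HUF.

T = 1 year.
Keep in SEK, deliver into the forward: 11,000,000·1.038300·43.8000 = HUF 500,252,940.00.
Swap to HUF now, deposit: 11,000,000·44.8882·1.028700 = HUF 507,941,404.74.
The quoted forward undervalues SEK, so borrow SEK, convert to HUF at spot, deposit the HUF at 2.87%, and buy SEK forward at 43.8000 to cover the loan.
Arbitrage profit = |500,252,940.00 − 507,941,404.74| = HUF 7,688,465.

HUF 7,688,465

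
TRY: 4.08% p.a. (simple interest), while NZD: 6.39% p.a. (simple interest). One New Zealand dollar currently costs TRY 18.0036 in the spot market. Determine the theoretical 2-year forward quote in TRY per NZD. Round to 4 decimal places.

T = 2 years.
TRY accumulates by 1 + 0.0408×2 = 1.081600.
NZD accumulates by 1 + 0.0639×2 = 1.127800.
Forward (TRY per NZD) = 18.0036 × 1.081600 / 1.127800 = 17.266088.

17.2661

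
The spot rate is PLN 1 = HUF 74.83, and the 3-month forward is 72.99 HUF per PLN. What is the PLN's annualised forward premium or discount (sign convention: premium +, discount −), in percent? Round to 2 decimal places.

T = 3/12 years.
(F − S)/S = (72.99 − 74.83)/74.83 = -0.0245891.
Per annum: -0.0245891 / (3/12) = -0.098356 = -9.84%.

-9.84%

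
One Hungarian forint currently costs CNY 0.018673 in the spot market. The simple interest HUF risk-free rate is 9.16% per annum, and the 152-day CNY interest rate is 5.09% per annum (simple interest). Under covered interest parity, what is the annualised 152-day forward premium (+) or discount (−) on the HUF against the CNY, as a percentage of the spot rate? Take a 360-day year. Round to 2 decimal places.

T = 152/360 years.
No-arbitrage forward: 0.018673 × 1.0214911 / 1.0386756 = 0.018364062 CNY/HUF.
Annualised premium = (F − S)/S × (1/T) = (0.018364062 − 0.018673)/0.018673 ÷ (152/360) = -3.92%.

-3.92%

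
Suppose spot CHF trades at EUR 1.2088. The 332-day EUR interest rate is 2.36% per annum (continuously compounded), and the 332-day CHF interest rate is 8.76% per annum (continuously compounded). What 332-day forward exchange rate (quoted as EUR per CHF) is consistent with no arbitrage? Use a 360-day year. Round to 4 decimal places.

1.1395

T = 332/360 years.
EUR accumulates by e^(0.0236×332/360) = 1.022003.
CHF growth factor: e^(0.0876×332/360) = 1.0841396.
CIP: F = S · (grow EUR)/(grow CHF) = 1.2088 × 1.022003/1.0841396 = 1.139519 EUR per CHF.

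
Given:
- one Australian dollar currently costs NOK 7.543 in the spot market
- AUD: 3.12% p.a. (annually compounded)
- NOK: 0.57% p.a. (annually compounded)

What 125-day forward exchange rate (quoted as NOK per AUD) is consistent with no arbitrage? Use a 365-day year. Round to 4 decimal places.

T = 125/365 years.
NOK growth factor: (1 + 0.0057)^(125/365) = 1.0019484.
AUD growth factor: (1 + 0.0312)^(125/365) = 1.0105772.
Forward (NOK per AUD) = 7.543 × 1.0019484 / 1.0105772 = 7.478594.

7.4786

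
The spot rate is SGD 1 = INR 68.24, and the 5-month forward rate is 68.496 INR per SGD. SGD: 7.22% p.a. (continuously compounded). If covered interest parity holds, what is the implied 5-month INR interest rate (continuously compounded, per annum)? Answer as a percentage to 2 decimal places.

8.12%

T = 5/12 years.
F/S = 68.496/68.24 = 1.0037515 = (growth of INR) / (growth of SGD).
The SGD side grows by e^(0.0722×5/12) = 1.0305404.
Hence g_INR = 1.0344065.
r = ln(1.0344065)/(5/12) = 0.081187 → 8.12%.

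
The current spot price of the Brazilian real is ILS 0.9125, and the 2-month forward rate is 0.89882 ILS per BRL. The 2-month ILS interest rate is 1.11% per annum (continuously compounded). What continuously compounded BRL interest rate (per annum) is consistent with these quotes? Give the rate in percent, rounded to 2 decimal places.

T = 2/12 years.
By CIP, F/S equals the ILS-to-BRL growth ratio: 0.89882/0.9125 = 0.9850082.
ILS growth factor: e^(0.0111×2/12) = 1.0018517.
Hence g_BRL = 1.0170999.
Take logs: ln 1.0170999 / (2/12) = 0.101732, so 10.17%.

10.17%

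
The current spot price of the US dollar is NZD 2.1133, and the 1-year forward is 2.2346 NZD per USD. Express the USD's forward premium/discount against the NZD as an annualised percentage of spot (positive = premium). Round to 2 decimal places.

+5.74%

T = 1 year.
(F − S)/S = (2.2346 − 2.1133)/2.1133 = 0.0573984.
Per annum: 0.0573984 / 1 = 0.057398 = 5.74%.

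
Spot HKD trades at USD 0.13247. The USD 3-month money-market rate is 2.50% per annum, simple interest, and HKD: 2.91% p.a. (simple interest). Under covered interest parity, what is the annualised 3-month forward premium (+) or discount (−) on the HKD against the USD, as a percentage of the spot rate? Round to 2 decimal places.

T = 3/12 years.
F = S · g_USD/g_HKD = 0.13247 × 1.006250/1.007275 = 0.13233520.
Annualised premium = (F − S)/S × (1/T) = (0.13233520 − 0.13247)/0.13247 ÷ (3/12) = -0.41%.

-0.41%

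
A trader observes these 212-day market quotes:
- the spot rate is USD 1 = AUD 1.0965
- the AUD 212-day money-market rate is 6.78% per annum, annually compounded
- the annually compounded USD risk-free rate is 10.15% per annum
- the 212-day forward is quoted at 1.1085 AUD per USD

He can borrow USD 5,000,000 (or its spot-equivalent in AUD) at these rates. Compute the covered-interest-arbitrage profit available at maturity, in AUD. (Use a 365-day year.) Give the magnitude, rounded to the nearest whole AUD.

T = 212/365 years.
Keep in USD, deliver into the forward: 5,000,000·1.057756052·1.1085 = AUD 5,862,612.92.
Swap to AUD now, deposit: 5,000,000·1.0965·1.038837379 = AUD 5,695,425.93.
The quoted forward overvalues USD, so borrow AUD, buy USD at spot, deposit the USD at 10.15%, and sell the proceeds forward at 1.1085.
The gap between the two covered legs is AUD 167,187.

AUD 167,187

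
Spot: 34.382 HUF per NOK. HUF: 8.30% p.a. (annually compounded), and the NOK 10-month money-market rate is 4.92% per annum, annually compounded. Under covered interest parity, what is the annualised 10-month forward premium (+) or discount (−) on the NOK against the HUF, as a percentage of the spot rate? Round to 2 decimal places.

T = 10/12 years.
No-arbitrage forward: 34.382 × 1.068703 / 1.040835 = 35.302566 HUF/NOK.
(F − S)/S ÷ T = (35.302566 − 34.382)/34.382/(10/12) = 0.032130 → 3.21%.

+3.21%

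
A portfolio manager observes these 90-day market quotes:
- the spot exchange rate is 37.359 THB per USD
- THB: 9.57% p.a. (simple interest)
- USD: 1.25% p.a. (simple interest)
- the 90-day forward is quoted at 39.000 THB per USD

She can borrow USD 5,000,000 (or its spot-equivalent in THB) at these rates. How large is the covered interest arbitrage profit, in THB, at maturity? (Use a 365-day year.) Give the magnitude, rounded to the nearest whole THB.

T = 90/365 years.
Route A — deposit USD, sell forward: 5,000,000 × 1.00308219178 × 39.000 = THB 195,601,027.40.
Route B — convert at spot, deposit THB: 5,000,000 × 37.359 × 1.02359726027 = THB 191,202,850.23.
The quoted forward overvalues USD, so borrow THB, buy USD at spot, deposit the USD at 1.25%, and sell the proceeds forward at 39.000.
The gap between the two covered legs is THB 4,398,177.

THB 4,398,177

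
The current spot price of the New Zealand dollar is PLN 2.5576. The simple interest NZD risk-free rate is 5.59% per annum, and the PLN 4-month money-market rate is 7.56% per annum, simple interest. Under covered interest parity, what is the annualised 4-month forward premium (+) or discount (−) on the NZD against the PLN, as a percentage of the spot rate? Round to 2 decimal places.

T = 4/12 years.
F = S · g_PLN/g_NZD = 2.5576 × 1.025200/1.0186333 = 2.5740878.
(F − S)/S ÷ T = (2.5740878 − 2.5576)/2.5576/(4/12) = 0.019340 → 1.93%.

+1.93%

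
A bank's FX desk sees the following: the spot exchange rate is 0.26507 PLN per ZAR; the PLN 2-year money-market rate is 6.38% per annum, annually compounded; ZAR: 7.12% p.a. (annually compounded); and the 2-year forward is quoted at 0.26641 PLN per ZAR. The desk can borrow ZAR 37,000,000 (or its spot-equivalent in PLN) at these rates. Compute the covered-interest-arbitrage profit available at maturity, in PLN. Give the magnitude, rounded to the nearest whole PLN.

PLN 211,842

T = 2 years.
Invest the ZAR and cover forward: 37,000,000 × 1.14746944 × 0.26641 = PLN 11,310,801.34.
Convert at spot and invest in PLN: 37,000,000 × 0.26507 × 1.13167044 = PLN 11,098,959.69.
The quoted forward overvalues ZAR, so borrow PLN, buy ZAR at spot, deposit the ZAR at 7.12%, and sell the proceeds forward at 0.26641.
Arbitrage profit = |11,310,801.34 − 11,098,959.69| = PLN 211,842.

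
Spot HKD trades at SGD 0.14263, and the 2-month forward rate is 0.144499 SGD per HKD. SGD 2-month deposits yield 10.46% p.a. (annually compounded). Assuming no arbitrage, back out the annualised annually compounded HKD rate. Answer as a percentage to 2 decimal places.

2.16%

T = 2/12 years.
By CIP, F/S equals the SGD-to-HKD growth ratio: 0.144499/0.14263 = 1.0131038.
The SGD side grows by (1 + 0.1046)^(2/12) = 1.0167188.
So the HKD growth factor = 1.0035682.
Annualise: 1.0035682^(12/2) − 1 = 0.021601 = 2.16%.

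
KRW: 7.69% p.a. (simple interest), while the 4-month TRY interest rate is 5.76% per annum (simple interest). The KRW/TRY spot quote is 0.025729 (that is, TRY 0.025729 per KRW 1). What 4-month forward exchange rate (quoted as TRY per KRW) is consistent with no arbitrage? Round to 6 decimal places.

T = 4/12 years.
Growth of 1 TRY over T: 1 + 0.0576×4/12 = 1.019200.
Growth of 1 KRW over T: 1 + 0.0769×4/12 = 1.0256333.
So F = 0.025729 × 1.019200 / 1.0256333 = 0.02556761 (TRY/KRW).

0.025568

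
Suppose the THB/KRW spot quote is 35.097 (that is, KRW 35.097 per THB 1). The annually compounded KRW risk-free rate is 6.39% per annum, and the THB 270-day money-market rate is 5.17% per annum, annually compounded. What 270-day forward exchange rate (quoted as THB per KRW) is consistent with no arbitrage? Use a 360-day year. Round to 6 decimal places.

T = 270/360 years.
KRW accumulates by (1 + 0.0639)^(270/360) = 1.047552.
THB accumulates by (1 + 0.0517)^(270/360) = 1.0385297.
CIP: F = S · (grow KRW)/(grow THB) = 35.097 × 1.047552/1.0385297 = 35.40191 KRW per THB.
Invert for THB per KRW: 1 / 35.40191 = 0.028247.

0.028247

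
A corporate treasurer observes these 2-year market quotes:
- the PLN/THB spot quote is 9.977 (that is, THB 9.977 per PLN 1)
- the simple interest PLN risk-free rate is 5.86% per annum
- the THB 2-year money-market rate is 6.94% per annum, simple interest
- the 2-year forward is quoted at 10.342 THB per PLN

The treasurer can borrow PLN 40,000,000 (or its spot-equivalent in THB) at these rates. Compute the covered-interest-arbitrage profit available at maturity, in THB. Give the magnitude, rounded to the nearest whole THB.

T = 2 years.
Invest the PLN and cover forward: 40,000,000 × 1.117200 × 10.342 = THB 462,163,296.00.
Convert at spot and invest in THB: 40,000,000 × 9.977 × 1.138800 = THB 454,472,304.00.
The quoted forward overvalues PLN, so borrow THB, buy PLN at spot, deposit the PLN at 5.86%, and sell the proceeds forward at 10.342.
The gap between the two covered legs is THB 7,690,992.

THB 7,690,992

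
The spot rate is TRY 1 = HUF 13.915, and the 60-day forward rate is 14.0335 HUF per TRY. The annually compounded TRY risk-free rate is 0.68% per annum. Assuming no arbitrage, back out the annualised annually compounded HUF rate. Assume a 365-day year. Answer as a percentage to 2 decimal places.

T = 60/365 years.
By CIP, F/S equals the HUF-to-TRY growth ratio: 14.0335/13.915 = 1.0085160.
TRY growth factor: (1 + 0.0068)^(60/365) = 1.0011146.
Hence g_HUF = 1.0096401.
Annualise: 1.0096401^(365/60) − 1 = 0.060100 = 6.01%.

6.01%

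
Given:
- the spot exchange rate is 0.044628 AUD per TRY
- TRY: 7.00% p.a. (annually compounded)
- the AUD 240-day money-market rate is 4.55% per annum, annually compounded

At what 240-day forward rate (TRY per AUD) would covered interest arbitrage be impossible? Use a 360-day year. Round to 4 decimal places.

22.7562

T = 240/360 years.
Growth of 1 AUD over T: (1 + 0.0455)^(240/360) = 1.03010784.
Growth of 1 TRY over T: (1 + 0.0700)^(240/360) = 1.0461385.
So F = 0.044628 × 1.03010784 / 1.0461385 = 0.043944136 (AUD/TRY).
Invert for TRY per AUD: 1 / 0.043944136 = 22.7562.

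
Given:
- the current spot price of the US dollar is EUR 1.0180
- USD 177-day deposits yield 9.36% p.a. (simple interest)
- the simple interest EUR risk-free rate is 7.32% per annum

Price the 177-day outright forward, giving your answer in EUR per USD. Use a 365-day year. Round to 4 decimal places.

T = 177/365 years.
Growth of 1 EUR over T: 1 + 0.0732×177/365 = 1.035497.
USD growth factor: 1 + 0.0936×177/365 = 1.0453896.
CIP: F = S · (grow EUR)/(grow USD) = 1.018 × 1.035497/1.0453896 = 1.008367 EUR per USD.

1.0084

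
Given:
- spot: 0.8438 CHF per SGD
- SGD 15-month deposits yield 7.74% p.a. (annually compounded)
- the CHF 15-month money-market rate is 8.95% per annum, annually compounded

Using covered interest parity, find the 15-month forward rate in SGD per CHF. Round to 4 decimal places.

1.1687

T = 15/12 years.
CHF accumulates by (1 + 0.0895)^(15/12) = 1.1130996.
SGD growth factor: (1 + 0.0774)^(15/12) = 1.0976685.
Forward (CHF per SGD) = 0.8438 × 1.1130996 / 1.0976685 = 0.8556622.
Quoted the other way: 1/0.8556622 = 1.1687 SGD per CHF.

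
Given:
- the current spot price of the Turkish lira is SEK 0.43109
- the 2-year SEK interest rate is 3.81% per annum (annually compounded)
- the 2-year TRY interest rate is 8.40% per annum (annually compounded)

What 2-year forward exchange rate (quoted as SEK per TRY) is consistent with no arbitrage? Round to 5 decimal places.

T = 2 years.
Growth of 1 SEK over T: (1 + 0.0381)^2 = 1.0776516.
TRY accumulates by (1 + 0.0840)^2 = 1.175056.
CIP: F = S · (grow SEK)/(grow TRY) = 0.43109 × 1.0776516/1.175056 = 0.3953555 SEK per TRY.

0.39536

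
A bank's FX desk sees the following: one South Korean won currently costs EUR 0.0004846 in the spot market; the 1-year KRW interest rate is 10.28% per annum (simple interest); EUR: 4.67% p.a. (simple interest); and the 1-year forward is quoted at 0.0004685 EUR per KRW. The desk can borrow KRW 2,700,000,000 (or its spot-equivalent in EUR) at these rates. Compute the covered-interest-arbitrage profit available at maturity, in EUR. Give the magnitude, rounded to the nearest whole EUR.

EUR 25,464

T = 1 year.
Route A — deposit KRW, sell forward: 2,700,000,000 × 1.102800 × 0.0004685 = EUR 1,394,986.86.
Route B — convert at spot, deposit EUR: 2,700,000,000 × 0.0004846 × 1.046700 = EUR 1,369,523.21.
The quoted forward overvalues KRW, so borrow EUR, buy KRW at spot, deposit the KRW at 10.28%, and sell the proceeds forward at 0.0004685.
The gap between the two covered legs is EUR 25,464.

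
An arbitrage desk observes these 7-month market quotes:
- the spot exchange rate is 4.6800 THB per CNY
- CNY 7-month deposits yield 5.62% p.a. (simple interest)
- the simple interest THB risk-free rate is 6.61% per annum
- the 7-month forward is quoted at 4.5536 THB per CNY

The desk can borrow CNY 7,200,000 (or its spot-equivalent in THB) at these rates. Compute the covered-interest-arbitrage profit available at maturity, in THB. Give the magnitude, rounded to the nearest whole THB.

THB 1,134,510

T = 7/12 years.
Keep in CNY, deliver into the forward: 7,200,000·1.0327833333·4.5536 = THB 33,860,751.74.
Swap to THB now, deposit: 7,200,000·4.6800·1.0385583333 = THB 34,995,261.60.
The quoted forward undervalues CNY, so borrow CNY, convert to THB at spot, deposit the THB at 6.61%, and buy CNY forward at 4.5536 to cover the loan.
Arbitrage profit = |33,860,751.74 − 34,995,261.60| = THB 1,134,510.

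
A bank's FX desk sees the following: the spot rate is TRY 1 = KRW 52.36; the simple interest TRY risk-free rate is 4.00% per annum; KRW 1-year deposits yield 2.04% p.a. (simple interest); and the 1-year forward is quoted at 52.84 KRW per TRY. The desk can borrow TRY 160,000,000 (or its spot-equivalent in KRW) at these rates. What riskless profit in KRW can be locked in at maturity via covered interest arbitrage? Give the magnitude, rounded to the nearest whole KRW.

T = 1 year.
Invest the TRY and cover forward: 160,000,000 × 1.040000 × 52.84 = KRW 8,792,576,000.00.
Convert at spot and invest in KRW: 160,000,000 × 52.36 × 1.020400 = KRW 8,548,503,040.00.
The quoted forward overvalues TRY, so borrow KRW, buy TRY at spot, deposit the TRY at 4.00%, and sell the proceeds forward at 52.84.
The gap between the two covered legs is KRW 244,072,960.

KRW 244,072,960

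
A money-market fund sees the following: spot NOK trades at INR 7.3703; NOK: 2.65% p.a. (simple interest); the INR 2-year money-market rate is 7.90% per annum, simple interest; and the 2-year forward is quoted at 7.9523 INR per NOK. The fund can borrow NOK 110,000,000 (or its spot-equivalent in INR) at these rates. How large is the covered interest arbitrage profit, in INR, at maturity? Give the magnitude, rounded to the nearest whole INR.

T = 2 years.
Route A — deposit NOK, sell forward: 110,000,000 × 1.053000 × 7.9523 = INR 921,114,909.00.
Route B — convert at spot, deposit INR: 110,000,000 × 7.3703 × 1.158000 = INR 938,828,814.00.
The quoted forward undervalues NOK, so borrow NOK, convert to INR at spot, deposit the INR at 7.90%, and buy NOK forward at 7.9523 to cover the loan.
The gap between the two covered legs is INR 17,713,905.

INR 17,713,905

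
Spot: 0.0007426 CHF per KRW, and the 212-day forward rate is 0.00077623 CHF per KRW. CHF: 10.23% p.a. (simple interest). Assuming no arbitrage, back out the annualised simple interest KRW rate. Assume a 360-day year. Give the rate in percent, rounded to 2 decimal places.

2.43%

T = 212/360 years.
By CIP, F/S equals the CHF-to-KRW growth ratio: 0.00077623/0.0007426 = 1.0452868.
CHF growth factor: 1 + 0.1023×212/360 = 1.0602433.
Hence g_KRW = 1.0143085.
(1.0143085 − 1)/T = 0.024297, i.e. 2.43%.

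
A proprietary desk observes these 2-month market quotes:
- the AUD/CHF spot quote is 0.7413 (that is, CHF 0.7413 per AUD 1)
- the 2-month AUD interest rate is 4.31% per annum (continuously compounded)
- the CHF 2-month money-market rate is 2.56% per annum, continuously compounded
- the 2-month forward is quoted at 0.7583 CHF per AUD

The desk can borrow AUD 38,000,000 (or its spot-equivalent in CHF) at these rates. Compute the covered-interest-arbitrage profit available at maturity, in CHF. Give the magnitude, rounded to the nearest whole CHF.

CHF 733,290

T = 2/12 years.
Invest the AUD and cover forward: 38,000,000 × 1.0072091954 × 0.7583 = CHF 29,023,135.85.
Convert at spot and invest in CHF: 38,000,000 × 0.7413 × 1.0042757818 = CHF 28,289,846.21.
The quoted forward overvalues AUD, so borrow CHF, buy AUD at spot, deposit the AUD at 4.31%, and sell the proceeds forward at 0.7583.
Arbitrage profit = |29,023,135.85 − 28,289,846.21| = CHF 733,290.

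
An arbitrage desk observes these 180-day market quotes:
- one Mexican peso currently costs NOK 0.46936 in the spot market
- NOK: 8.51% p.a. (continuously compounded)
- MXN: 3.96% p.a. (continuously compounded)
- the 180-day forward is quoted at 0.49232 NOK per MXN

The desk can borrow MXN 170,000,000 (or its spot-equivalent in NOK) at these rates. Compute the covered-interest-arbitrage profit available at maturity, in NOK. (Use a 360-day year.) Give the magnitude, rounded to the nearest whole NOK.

T = 180/360 years.
Invest the MXN and cover forward: 170,000,000 × 1.0199973202 × 0.49232 = NOK 85,368,063.72.
Convert at spot and invest in NOK: 170,000,000 × 0.46936 × 1.0434682285 = NOK 83,259,582.11.
The quoted forward overvalues MXN, so borrow NOK, buy MXN at spot, deposit the MXN at 3.96%, and sell the proceeds forward at 0.49232.
The gap between the two covered legs is NOK 2,108,482.

NOK 2,108,482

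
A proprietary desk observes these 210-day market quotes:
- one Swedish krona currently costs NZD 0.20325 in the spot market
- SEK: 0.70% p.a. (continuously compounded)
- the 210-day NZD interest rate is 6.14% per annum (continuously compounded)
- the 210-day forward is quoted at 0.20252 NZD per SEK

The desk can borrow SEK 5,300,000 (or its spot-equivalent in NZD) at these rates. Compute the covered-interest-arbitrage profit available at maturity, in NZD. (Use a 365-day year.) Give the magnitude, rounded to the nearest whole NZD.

NZD 38,272

T = 210/365 years.
Invest the SEK and cover forward: 5,300,000 × 1.004035518 × 0.20252 = NZD 1,077,687.55.
Convert at spot and invest in NZD: 5,300,000 × 0.20325 × 1.035957404 = NZD 1,115,959.21.
The quoted forward undervalues SEK, so borrow SEK, convert to NZD at spot, deposit the NZD at 6.14%, and buy SEK forward at 0.20252 to cover the loan.
The gap between the two covered legs is NZD 38,272.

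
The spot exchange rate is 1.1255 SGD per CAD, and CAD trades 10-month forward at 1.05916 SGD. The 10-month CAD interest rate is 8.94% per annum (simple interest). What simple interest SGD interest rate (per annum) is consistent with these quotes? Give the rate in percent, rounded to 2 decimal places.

T = 10/12 years.
F/S = 1.05916/1.1255 = 0.9410573 = (growth of SGD) / (growth of CAD).
CAD growth factor: 1 + 0.0894×10/12 = 1.074500.
Hence g_SGD = 1.0111661.
r = (1.0111661 − 1)/(10/12) = 0.013399 → 1.34%.

1.34%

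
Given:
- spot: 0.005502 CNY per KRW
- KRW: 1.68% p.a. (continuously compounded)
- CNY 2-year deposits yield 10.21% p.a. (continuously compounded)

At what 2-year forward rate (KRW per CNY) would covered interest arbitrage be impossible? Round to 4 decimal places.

T = 2 years.
Growth of 1 CNY over T: e^(0.1021×2) = 1.226543438.
Growth of 1 KRW over T: e^(0.0168×2) = 1.034170856.
So F = 0.005502 × 1.226543438 / 1.034170856 = 0.00652546139 (CNY/KRW).
Invert for KRW per CNY: 1 / 0.00652546139 = 153.2459.

153.2459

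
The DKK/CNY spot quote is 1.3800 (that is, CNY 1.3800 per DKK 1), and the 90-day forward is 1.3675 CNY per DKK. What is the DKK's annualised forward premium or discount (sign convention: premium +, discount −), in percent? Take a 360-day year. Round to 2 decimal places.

-3.62%

T = 90/360 years.
DKK trades forward at -0.90580% vs spot over the period.
×(1/T) gives -3.62% p.a.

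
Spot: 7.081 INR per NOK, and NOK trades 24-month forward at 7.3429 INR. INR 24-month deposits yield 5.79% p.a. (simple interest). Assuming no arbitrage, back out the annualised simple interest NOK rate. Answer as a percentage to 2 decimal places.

T = 2 years.
By CIP, F/S equals the INR-to-NOK growth ratio: 7.3429/7.081 = 1.0369863.
INR growth factor: 1 + 0.0579×2 = 1.115800.
Hence g_NOK = 1.0760026.
(1.0760026 − 1)/T = 0.038001, i.e. 3.80%.

3.80%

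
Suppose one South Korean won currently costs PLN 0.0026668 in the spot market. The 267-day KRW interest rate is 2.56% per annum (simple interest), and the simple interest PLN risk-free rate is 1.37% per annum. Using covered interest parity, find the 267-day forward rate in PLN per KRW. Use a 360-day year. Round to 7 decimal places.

T = 267/360 years.
PLN growth factor: 1 + 0.0137×267/360 = 1.0101608.
KRW accumulates by 1 + 0.0256×267/360 = 1.0189867.
CIP: F = S · (grow PLN)/(grow KRW) = 0.0026668 × 1.0101608/1.0189867 = 0.002643702 PLN per KRW.

0.0026437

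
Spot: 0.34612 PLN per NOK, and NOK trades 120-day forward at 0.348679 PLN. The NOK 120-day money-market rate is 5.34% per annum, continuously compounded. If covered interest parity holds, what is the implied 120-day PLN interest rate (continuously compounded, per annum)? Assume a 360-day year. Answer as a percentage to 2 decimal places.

T = 120/360 years.
CIP gives F = S · g_PLN/g_NOK, so g_PLN/g_NOK = 0.348679/0.34612 = 1.0073934.
NOK growth factor: e^(0.0534×120/360) = 1.0179594.
Hence g_PLN = 1.0254856.
r = ln(1.0254856)/(120/360) = 0.075499 → 7.55%.

7.55%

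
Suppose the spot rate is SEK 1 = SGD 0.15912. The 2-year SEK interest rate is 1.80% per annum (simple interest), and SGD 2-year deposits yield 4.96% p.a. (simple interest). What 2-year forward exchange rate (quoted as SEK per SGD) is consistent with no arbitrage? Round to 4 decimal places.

5.9232

T = 2 years.
SGD growth factor: 1 + 0.0496×2 = 1.099200.
Growth of 1 SEK over T: 1 + 0.0180×2 = 1.036000.
Forward (SGD per SEK) = 0.15912 × 1.099200 / 1.036000 = 0.1688269.
Quoted the other way: 1/0.1688269 = 5.9232 SEK per SGD.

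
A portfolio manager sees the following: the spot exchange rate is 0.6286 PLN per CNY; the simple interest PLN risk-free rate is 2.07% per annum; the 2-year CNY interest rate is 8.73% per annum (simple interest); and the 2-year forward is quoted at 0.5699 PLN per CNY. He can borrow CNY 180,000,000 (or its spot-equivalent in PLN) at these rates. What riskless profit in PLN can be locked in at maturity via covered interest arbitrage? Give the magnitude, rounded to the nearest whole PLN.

T = 2 years.
Keep in CNY, deliver into the forward: 180,000,000·1.174600·0.5699 = PLN 120,492,817.20.
Swap to PLN now, deposit: 180,000,000·0.6286·1.041400 = PLN 117,832,327.20.
The quoted forward overvalues CNY, so borrow PLN, buy CNY at spot, deposit the CNY at 8.73%, and sell the proceeds forward at 0.5699.
Arbitrage profit = |120,492,817.20 − 117,832,327.20| = PLN 2,660,490.

PLN 2,660,490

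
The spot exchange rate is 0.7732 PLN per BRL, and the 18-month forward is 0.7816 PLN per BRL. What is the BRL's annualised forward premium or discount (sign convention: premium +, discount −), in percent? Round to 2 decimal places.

T = 18/12 years.
Period premium: (0.7816 − 0.7732)/0.7732 = 0.0108639.
Annualise by dividing by T: 0.0108639 / (18/12) = 0.007243 → 0.72%.

+0.72%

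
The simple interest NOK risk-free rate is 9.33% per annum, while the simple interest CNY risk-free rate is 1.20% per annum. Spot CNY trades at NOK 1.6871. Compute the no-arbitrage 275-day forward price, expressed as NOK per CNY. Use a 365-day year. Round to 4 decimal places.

1.7895

T = 275/365 years.
Growth of 1 NOK over T: 1 + 0.0933×275/365 = 1.0702945.
CNY growth factor: 1 + 0.0120×275/365 = 1.0090411.
Forward (NOK per CNY) = 1.6871 × 1.0702945 / 1.0090411 = 1.789515.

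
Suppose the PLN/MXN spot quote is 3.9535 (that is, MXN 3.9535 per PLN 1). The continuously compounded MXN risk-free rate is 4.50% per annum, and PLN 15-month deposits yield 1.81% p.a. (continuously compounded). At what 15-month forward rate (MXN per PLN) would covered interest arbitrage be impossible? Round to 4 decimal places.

T = 15/12 years.
Growth of 1 MXN over T: e^(0.0450×15/12) = 1.0578621.
PLN growth factor: e^(0.0181×15/12) = 1.0228829.
CIP: F = S · (grow MXN)/(grow PLN) = 3.9535 × 1.0578621/1.0228829 = 4.088697 MXN per PLN.

4.0887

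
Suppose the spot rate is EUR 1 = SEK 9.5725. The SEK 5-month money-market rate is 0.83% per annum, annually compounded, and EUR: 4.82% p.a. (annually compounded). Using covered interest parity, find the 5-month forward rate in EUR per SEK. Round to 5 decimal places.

0.10617

T = 5/12 years.
SEK accumulates by (1 + 0.0083)^(5/12) = 1.003450.
EUR accumulates by (1 + 0.0482)^(5/12) = 1.019808.
CIP: F = S · (grow SEK)/(grow EUR) = 9.5725 × 1.003450/1.019808 = 9.418954 SEK per EUR.
Invert for EUR per SEK: 1 / 9.418954 = 0.10617.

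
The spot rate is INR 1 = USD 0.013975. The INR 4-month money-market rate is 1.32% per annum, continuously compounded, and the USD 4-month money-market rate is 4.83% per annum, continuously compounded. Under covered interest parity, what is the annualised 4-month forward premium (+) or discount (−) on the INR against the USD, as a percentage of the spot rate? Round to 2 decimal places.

T = 4/12 years.
No-arbitrage forward: 0.013975 × 1.0162303 / 1.0044097 = 0.014139468 USD/INR.
(F − S)/S ÷ T = (0.014139468 − 0.013975)/0.013975/(4/12) = 0.035306 → 3.53%.

+3.53%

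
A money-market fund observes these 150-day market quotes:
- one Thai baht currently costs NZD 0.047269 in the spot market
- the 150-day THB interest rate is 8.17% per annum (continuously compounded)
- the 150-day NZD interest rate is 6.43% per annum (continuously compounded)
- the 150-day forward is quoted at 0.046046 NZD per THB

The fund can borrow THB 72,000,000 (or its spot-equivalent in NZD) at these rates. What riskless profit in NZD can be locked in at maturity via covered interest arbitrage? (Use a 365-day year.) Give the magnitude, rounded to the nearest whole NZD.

NZD 65,985

T = 150/365 years.
Keep in THB, deliver into the forward: 72,000,000·1.034145356·0.046046 = NZD 3,428,514.51.
Swap to NZD now, deposit: 72,000,000·0.047269·1.026776884 = NZD 3,494,499.59.
The quoted forward undervalues THB, so borrow THB, convert to NZD at spot, deposit the NZD at 6.43%, and buy THB forward at 0.046046 to cover the loan.
Profit = 3,494,499.59 − 3,428,514.51 = NZD 65,985.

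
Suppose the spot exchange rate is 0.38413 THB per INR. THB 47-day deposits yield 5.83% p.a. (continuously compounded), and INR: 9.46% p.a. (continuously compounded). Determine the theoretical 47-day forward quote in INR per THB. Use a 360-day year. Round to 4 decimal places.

T = 47/360 years.
THB accumulates by e^(0.0583×47/360) = 1.0076404.
INR growth factor: e^(0.0946×47/360) = 1.0124271.
Forward (THB per INR) = 0.38413 × 1.0076404 / 1.0124271 = 0.3823139.
Quoted the other way: 1/0.3823139 = 2.6157 INR per THB.

2.6157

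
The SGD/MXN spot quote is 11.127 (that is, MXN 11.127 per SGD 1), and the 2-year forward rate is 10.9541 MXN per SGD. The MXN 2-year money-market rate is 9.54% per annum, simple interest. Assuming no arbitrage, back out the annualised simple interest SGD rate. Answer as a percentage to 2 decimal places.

T = 2 years.
F/S = 10.9541/11.127 = 0.9844612 = (growth of MXN) / (growth of SGD).
MXN growth factor: 1 + 0.0954×2 = 1.190800.
That pins the SGD growth at 1.2095957.
r = (1.2095957 − 1)/2 = 0.104798 → 10.48%.

10.48%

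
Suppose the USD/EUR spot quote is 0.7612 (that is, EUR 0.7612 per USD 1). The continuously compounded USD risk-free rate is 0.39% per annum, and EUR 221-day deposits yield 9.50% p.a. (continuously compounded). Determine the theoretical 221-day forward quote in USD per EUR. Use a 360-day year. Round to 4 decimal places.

T = 221/360 years.
Growth of 1 EUR over T: e^(0.0950×221/360) = 1.0600536.
USD accumulates by e^(0.0039×221/360) = 1.002397.
CIP: F = S · (grow EUR)/(grow USD) = 0.7612 × 1.0600536/1.002397 = 0.8049833 EUR per USD.
Invert for USD per EUR: 1 / 0.8049833 = 1.2423.

1.2423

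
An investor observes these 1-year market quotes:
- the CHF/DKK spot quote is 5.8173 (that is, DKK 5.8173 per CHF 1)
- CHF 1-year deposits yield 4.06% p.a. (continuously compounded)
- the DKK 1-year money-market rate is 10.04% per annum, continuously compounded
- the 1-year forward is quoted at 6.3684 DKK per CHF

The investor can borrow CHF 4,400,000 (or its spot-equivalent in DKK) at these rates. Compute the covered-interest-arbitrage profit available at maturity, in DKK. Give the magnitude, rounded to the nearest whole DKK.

DKK 882,616

T = 1 year.
Route A — deposit CHF, sell forward: 4,400,000 × 1.041435448 × 6.3684 = DKK 29,182,021.03.
Route B — convert at spot, deposit DKK: 4,400,000 × 5.8173 × 1.1056130749 = DKK 28,299,404.94.
The quoted forward overvalues CHF, so borrow DKK, buy CHF at spot, deposit the CHF at 4.06%, and sell the proceeds forward at 6.3684.
The gap between the two covered legs is DKK 882,616.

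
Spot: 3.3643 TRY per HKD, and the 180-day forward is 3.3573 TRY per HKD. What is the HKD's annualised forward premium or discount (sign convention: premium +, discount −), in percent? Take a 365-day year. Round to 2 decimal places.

T = 180/365 years.
HKD trades forward at -0.20807% vs spot over the period.
Annualise by dividing by T: -0.0020807 / (180/365) = -0.004219 → -0.42%.

-0.42%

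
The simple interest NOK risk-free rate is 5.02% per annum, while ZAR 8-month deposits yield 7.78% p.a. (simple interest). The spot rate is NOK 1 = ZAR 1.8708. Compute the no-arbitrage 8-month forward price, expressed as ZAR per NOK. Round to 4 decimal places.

T = 8/12 years.
ZAR growth factor: 1 + 0.0778×8/12 = 1.0518667.
NOK growth factor: 1 + 0.0502×8/12 = 1.0334667.
So F = 1.8708 × 1.0518667 / 1.0334667 = 1.904108 (ZAR/NOK).

1.9041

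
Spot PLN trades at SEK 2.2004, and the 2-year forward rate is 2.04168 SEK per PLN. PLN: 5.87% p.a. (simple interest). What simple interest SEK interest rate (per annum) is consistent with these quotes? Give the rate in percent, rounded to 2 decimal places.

T = 2 years.
F/S = 2.04168/2.2004 = 0.9278677 = (growth of SEK) / (growth of PLN).
The PLN side grows by 1 + 0.0587×2 = 1.117400.
Hence g_SEK = 1.0367994.
(1.0367994 − 1)/T = 0.018400, i.e. 1.84%.

1.84%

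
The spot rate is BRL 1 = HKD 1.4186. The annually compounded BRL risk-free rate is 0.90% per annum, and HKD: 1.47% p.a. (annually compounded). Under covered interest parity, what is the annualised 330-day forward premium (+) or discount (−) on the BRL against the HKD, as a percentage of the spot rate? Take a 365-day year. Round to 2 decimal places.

+0.56%

T = 330/365 years.
No-arbitrage forward: 1.4186 × 1.0132811 / 1.0081335 = 1.4258435 HKD/BRL.
(F − S)/S ÷ T = (1.4258435 − 1.4186)/1.4186/(330/365) = 0.005648 → 0.56%.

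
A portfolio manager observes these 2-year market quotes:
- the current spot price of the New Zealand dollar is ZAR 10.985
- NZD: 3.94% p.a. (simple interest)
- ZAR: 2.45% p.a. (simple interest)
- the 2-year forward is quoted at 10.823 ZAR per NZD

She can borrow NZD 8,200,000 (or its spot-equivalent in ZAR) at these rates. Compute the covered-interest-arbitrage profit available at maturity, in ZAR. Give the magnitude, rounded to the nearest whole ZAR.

T = 2 years.
Keep in NZD, deliver into the forward: 8,200,000·1.078800·10.823 = ZAR 95,741,989.68.
Swap to ZAR now, deposit: 8,200,000·10.985·1.049000 = ZAR 94,490,773.00.
The quoted forward overvalues NZD, so borrow ZAR, buy NZD at spot, deposit the NZD at 3.94%, and sell the proceeds forward at 10.823.
Profit = 95,741,989.68 − 94,490,773.00 = ZAR 1,251,217.

ZAR 1,251,217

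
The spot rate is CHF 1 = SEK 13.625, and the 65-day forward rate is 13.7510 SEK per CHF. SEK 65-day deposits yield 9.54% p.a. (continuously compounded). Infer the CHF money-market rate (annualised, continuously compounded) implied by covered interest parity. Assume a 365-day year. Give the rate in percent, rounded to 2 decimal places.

T = 65/365 years.
F/S = 13.751/13.625 = 1.0092477 = (growth of SEK) / (growth of CHF).
The SEK side grows by e^(0.0954×65/365) = 1.0171342.
Hence g_CHF = 1.0078142.
Take logs: ln 1.0078142 / (65/365) = 0.043709, so 4.37%.

4.37%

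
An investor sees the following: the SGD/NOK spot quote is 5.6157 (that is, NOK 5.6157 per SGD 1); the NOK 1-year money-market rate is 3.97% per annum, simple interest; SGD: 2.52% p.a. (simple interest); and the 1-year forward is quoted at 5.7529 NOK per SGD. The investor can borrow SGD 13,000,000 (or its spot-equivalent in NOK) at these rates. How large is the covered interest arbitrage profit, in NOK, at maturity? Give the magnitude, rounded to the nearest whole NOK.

T = 1 year.
Keep in SGD, deliver into the forward: 13,000,000·1.025200·5.7529 = NOK 76,672,350.04.
Swap to NOK now, deposit: 13,000,000·5.6157·1.039700 = NOK 75,902,362.77.
The quoted forward overvalues SGD, so borrow NOK, buy SGD at spot, deposit the SGD at 2.52%, and sell the proceeds forward at 5.7529.
Arbitrage profit = |76,672,350.04 − 75,902,362.77| = NOK 769,987.

NOK 769,987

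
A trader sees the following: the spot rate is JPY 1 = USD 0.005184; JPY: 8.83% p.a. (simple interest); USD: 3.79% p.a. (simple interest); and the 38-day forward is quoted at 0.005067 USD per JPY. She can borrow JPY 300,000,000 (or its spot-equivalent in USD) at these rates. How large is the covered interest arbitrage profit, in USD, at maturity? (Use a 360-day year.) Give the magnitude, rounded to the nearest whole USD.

USD 27,153

T = 38/360 years.
Route A — deposit JPY, sell forward: 300,000,000 × 1.009320556 × 0.005067 = USD 1,534,268.18.
Route B — convert at spot, deposit USD: 300,000,000 × 0.005184 × 1.004000556 = USD 1,561,421.66.
The quoted forward undervalues JPY, so borrow JPY, convert to USD at spot, deposit the USD at 3.79%, and buy JPY forward at 0.005067 to cover the loan.
Profit = 1,561,421.66 − 1,534,268.18 = USD 27,153.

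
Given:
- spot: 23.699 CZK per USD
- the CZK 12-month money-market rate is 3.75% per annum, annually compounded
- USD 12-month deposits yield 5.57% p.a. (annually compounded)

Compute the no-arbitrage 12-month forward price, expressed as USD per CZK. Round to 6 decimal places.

0.042936

T = 1 year.
Growth of 1 CZK over T: (1 + 0.0375)^1 = 1.037500.
USD accumulates by (1 + 0.0557)^1 = 1.055700.
Forward (CZK per USD) = 23.699 × 1.037500 / 1.055700 = 23.29044.
Quoted the other way: 1/23.29044 = 0.042936 USD per CZK.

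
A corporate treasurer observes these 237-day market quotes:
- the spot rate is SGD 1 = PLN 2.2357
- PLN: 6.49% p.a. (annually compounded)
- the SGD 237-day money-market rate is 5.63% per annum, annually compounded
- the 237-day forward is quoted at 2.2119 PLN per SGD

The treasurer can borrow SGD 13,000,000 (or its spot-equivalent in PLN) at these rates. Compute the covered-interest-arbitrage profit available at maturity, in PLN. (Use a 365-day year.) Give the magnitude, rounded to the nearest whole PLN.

PLN 479,585

T = 237/365 years.
Keep in SGD, deliver into the forward: 13,000,000·1.036204417·2.2119 = PLN 29,795,747.15.
Swap to PLN now, deposit: 13,000,000·2.2357·1.0416745001 = PLN 30,275,331.84.
The quoted forward undervalues SGD, so borrow SGD, convert to PLN at spot, deposit the PLN at 6.49%, and buy SGD forward at 2.2119 to cover the loan.
Arbitrage profit = |29,795,747.15 − 30,275,331.84| = PLN 479,585.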